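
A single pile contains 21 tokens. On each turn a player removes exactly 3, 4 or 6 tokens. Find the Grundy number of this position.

Grundy values for subtraction set {3, 4, 6}:
k:     0  1  2  3  4  5  6  7  8  9 10 11 12 13 14 15 16 17 18 19 20 21
g(k):  0  0  0  1  1  1  2  2  2  0  0  0  1  1  1  2  2  2  0  0  0  1
So g(21) = 1.

1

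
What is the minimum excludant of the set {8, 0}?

1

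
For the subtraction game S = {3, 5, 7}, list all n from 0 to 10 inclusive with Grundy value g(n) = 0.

0, 1, 2, 10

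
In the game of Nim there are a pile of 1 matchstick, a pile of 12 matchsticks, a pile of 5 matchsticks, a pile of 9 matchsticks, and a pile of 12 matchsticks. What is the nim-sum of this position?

Nim-sum: 1 ⊕ 12 ⊕ 5 ⊕ 9 ⊕ 12 = 13.

13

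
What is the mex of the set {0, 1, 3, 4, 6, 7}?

The values 0, 1 are all present; 2 is the first non-negative integer missing from the set.

2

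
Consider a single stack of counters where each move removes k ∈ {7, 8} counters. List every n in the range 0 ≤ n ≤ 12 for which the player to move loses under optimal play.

0, 1, 2, 3, 4, 5, 6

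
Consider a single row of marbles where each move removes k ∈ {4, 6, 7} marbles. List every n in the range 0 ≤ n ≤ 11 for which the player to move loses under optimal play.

0, 1, 2, 3, 11

Build the Grundy sequence with g(k) = mex{g(k−s) : s ∈ {4, 6, 7}, s ≤ k}:
g(0) = mex{} = 0
g(1) = mex{} = 0
g(2) = mex{} = 0
g(3) = mex{} = 0
g(4) = mex{0} = 1
g(5) = mex{0} = 1
g(6) = mex{0} = 1
g(7) = mex{0} = 1
g(8) = mex{0,1} = 2
g(9) = mex{0,1} = 2
g(10) = mex{0,1} = 2
g(11) = mex{1} = 0
The P-positions (g = 0) in 0..11 are 0, 1, 2, 3, 11.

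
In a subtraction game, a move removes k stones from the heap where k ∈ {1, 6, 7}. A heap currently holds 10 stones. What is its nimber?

Build the Grundy sequence with g(k) = mex{g(k−s) : s ∈ {1, 6, 7}, s ≤ k}:
k:     0  1  2  3  4  5  6  7  8  9 10
g(k):  0  1  0  1  0  1  2  3  2  3  2
So g(10) = 2.

2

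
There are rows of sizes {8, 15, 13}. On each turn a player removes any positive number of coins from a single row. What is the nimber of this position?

10

Compute the nim-sum pairwise:
8 ⊕ 15 = 7
7 ⊕ 13 = 10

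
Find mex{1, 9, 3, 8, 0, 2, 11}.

The values 0, 1, 2, 3 are all present; 4 is the first non-negative integer missing from the set.

4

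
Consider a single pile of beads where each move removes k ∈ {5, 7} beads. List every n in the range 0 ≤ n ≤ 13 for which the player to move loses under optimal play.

0, 1, 2, 3, 4, 12, 13

Grundy values for subtraction set {5, 7}:
g(0) = mex{} = 0
g(1) = mex{} = 0
g(2) = mex{} = 0
g(3) = mex{} = 0
g(4) = mex{} = 0
g(5) = mex{0} = 1
g(6) = mex{0} = 1
g(7) = mex{0} = 1
g(8) = mex{0} = 1
g(9) = mex{0} = 1
g(10) = mex{0,1} = 2
g(11) = mex{0,1} = 2
g(12) = mex{1} = 0
g(13) = mex{1} = 0
The P-positions (g = 0) in 0..13 are 0, 1, 2, 3, 4, 12, 13.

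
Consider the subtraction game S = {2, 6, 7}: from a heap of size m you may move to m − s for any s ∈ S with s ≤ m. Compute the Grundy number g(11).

Build the Grundy sequence with g(k) = mex{g(k−s) : s ∈ {2, 6, 7}, s ≤ k}:
g(0) = mex{} = 0
g(1) = mex{} = 0
g(2) = mex{0} = 1
g(3) = mex{0} = 1
g(4) = mex{1} = 0
g(5) = mex{1} = 0
g(6) = mex{0} = 1
g(7) = mex{0} = 1
g(8) = mex{0,1} = 2
g(9) = mex{1} = 0
g(10) = mex{0,1,2} = 3
g(11) = mex{0} = 1
So g(11) = 1.

1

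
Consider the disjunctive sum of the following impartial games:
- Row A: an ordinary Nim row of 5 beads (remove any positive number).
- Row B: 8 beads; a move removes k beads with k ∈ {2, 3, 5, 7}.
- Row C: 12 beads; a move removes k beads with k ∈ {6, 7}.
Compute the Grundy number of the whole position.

Row A is a plain Nim row of size 5, so its Grundy value is 5.
For row B, compute g(0), g(1), … with moves {2, 3, 5, 7}:
g(0) = mex{} = 0
g(1) = mex{} = 0
g(2) = mex{0} = 1
g(3) = mex{0} = 1
g(4) = mex{0,1} = 2
g(5) = mex{0,1} = 2
g(6) = mex{0,1,2} = 3
g(7) = mex{0,1,2} = 3
g(8) = mex{0,1,2,3} = 4
So g(8) = 4.
Build the Grundy sequence for row C with g(k) = mex{g(k−s) : s ∈ {6, 7}, s ≤ k}:
g(0) = mex{} = 0
g(1) = mex{} = 0
g(2) = mex{} = 0
g(3) = mex{} = 0
g(4) = mex{} = 0
g(5) = mex{} = 0
g(6) = mex{0} = 1
g(7) = mex{0} = 1
g(8) = mex{0} = 1
g(9) = mex{0} = 1
g(10) = mex{0} = 1
g(11) = mex{0} = 1
g(12) = mex{0,1} = 2
So g(12) = 2.
By the Sprague-Grundy theorem, the Grundy value of a sum of independent games is the XOR of the component values.
Combined value = 5 ⊕ 4 ⊕ 2 = 3.

3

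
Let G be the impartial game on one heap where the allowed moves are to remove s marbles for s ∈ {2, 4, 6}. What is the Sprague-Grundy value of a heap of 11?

Grundy values for subtraction set {2, 4, 6}:
g(0) = mex{} = 0
g(1) = mex{} = 0
g(2) = mex{0} = 1
g(3) = mex{0} = 1
g(4) = mex{0,1} = 2
g(5) = mex{0,1} = 2
g(6) = mex{0,1,2} = 3
g(7) = mex{0,1,2} = 3
g(8) = mex{1,2,3} = 0
g(9) = mex{1,2,3} = 0
g(10) = mex{0,2,3} = 1
g(11) = mex{0,2,3} = 1
So g(11) = 1.

1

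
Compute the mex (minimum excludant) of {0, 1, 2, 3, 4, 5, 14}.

The values 0, 1, 2, 3, 4, 5 are all present; 6 is the first non-negative integer missing from the set.

6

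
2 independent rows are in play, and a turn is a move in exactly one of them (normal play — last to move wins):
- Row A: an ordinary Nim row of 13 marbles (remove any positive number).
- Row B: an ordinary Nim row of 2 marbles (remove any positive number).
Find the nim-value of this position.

Row A is a plain Nim row of size 13, so its Grundy value is 13.
Row B is a plain Nim row of size 2, so its Grundy value is 2.
The value of a disjunctive sum is the nim-sum of the parts.
Combined value = 13 XOR 2 = 15.

15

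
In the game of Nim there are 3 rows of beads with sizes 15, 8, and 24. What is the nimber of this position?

31

Nim-sum: 15 ⊕ 8 ⊕ 24 = 31.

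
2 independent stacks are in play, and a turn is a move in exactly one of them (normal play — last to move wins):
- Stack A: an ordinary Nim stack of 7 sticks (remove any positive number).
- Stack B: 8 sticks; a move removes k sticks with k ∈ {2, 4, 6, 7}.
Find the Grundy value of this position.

Stack A is a plain Nim stack of size 7, so its Grundy value is 7.
For stack B, compute g(0), g(1), … with moves {2, 4, 6, 7}:
g(0) = mex{} = 0
g(1) = mex{} = 0
g(2) = mex{0} = 1
g(3) = mex{0} = 1
g(4) = mex{0,1} = 2
g(5) = mex{0,1} = 2
g(6) = mex{0,1,2} = 3
g(7) = mex{0,1,2} = 3
g(8) = mex{0,1,2,3} = 4
So g(8) = 4.
The value of a disjunctive sum is the nim-sum of the parts.
Combined value = 7 ⊕ 4 = 3.

3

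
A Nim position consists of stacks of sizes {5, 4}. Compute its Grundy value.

1

Compute the nim-sum pairwise:
5 XOR 4 = 1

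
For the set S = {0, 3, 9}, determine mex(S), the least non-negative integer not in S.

1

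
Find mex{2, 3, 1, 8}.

0

0 is not in the set, so the mex is 0.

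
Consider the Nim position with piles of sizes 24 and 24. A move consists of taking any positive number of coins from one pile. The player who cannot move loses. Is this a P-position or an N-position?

P-position

Write each in binary and XOR column by column:
  11000  (24)
  11000  (24)
  -----
  00000  (0)
The nim-sum is 0, so this is a P-position: the player to move is in a losing position under optimal play.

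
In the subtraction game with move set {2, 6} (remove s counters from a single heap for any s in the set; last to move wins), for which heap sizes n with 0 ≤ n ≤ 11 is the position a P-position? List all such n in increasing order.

0, 1, 4, 5, 8, 9

Build the Grundy sequence with g(k) = mex{g(k−s) : s ∈ {2, 6}, s ≤ k}:
g(0) = mex{} = 0
g(1) = mex{} = 0
g(2) = mex{0} = 1
g(3) = mex{0} = 1
g(4) = mex{1} = 0
g(5) = mex{1} = 0
g(6) = mex{0} = 1
g(7) = mex{0} = 1
g(8) = mex{1} = 0
g(9) = mex{1} = 0
g(10) = mex{0} = 1
g(11) = mex{0} = 1
The P-positions (g = 0) in 0..11 are 0, 1, 4, 5, 8, 9.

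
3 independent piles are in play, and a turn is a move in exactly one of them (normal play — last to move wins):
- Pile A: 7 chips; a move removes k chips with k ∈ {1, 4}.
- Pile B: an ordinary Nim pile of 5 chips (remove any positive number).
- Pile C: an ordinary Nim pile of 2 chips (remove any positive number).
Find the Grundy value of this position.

7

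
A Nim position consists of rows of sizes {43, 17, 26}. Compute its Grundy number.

32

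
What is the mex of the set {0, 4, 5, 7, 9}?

1

0 is in the set but 1 is not, so the mex is 1.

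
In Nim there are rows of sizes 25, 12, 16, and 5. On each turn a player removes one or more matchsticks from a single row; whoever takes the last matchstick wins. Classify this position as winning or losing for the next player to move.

Losing position

Compute the nim-sum pairwise:
25 ^ 12 = 21
21 ^ 16 = 5
5 ^ 5 = 0
The nim-sum is 0, so this is a P-position: the player to move is in a losing position under optimal play.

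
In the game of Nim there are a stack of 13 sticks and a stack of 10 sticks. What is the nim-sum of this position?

Nim-sum: 13 ⊕ 10 = 7.

7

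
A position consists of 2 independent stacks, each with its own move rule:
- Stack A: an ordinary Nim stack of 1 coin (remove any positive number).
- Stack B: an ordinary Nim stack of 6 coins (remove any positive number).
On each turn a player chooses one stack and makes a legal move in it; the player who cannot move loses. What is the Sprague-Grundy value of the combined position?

7

Stack A is a plain Nim stack of size 1, so its Grundy value is 1.
Stack B is a plain Nim stack of size 6, so its Grundy value is 6.
The value of a disjunctive sum is the nim-sum of the parts.
Combined value = 1 XOR 6 = 7.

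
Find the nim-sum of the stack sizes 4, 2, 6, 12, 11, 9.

14

Compute the nim-sum pairwise:
4 ⊕ 2 = 6
6 ⊕ 6 = 0
0 ⊕ 12 = 12
12 ⊕ 11 = 7
7 ⊕ 9 = 14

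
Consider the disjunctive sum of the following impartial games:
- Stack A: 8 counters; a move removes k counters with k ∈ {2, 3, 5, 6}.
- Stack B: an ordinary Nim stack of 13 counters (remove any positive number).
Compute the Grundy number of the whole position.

13

Build the Grundy sequence for stack A with g(k) = mex{g(k−s) : s ∈ {2, 3, 5, 6}, s ≤ k}:
k:     0  1  2  3  4  5  6  7  8
g(k):  0  0  1  1  2  2  3  3  0
So g(8) = 0.
Stack B is a plain Nim stack of size 13, so its Grundy value is 13.
By the Sprague-Grundy theorem, the Grundy value of a sum of independent games is the XOR of the component values.
Combined value = 0 XOR 13 = 13.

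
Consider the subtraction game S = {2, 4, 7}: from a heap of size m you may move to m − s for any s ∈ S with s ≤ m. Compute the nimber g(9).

0

Build the Grundy sequence with g(k) = mex{g(k−s) : s ∈ {2, 4, 7}, s ≤ k}:
k:     0  1  2  3  4  5  6  7  8  9
g(k):  0  0  1  1  2  2  0  3  1  0
So g(9) = 0.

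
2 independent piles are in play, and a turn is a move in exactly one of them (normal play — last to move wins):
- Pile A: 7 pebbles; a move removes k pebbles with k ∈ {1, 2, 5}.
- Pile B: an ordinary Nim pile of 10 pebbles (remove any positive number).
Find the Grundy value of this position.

11

Grundy values for pile A (subtraction set {1, 2, 5}):
k:     0  1  2  3  4  5  6  7
g(k):  0  1  2  0  1  2  0  1
So g(7) = 1.
Pile B is a plain Nim pile of size 10, so its Grundy value is 10.
By the Sprague-Grundy theorem, the Grundy value of a sum of independent games is the XOR of the component values.
Combined value = 1 XOR 10 = 11.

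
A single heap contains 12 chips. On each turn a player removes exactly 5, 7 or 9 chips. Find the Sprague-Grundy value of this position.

Compute g(0), g(1), … for moves {5, 7, 9}:
k:     0  1  2  3  4  5  6  7  8  9 10 11 12
g(k):  0  0  0  0  0  1  1  1  1  1  2  2  2
So g(12) = 2.

2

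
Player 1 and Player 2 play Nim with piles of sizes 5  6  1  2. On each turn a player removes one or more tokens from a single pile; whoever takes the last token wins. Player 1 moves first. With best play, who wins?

Compute the nim-sum pairwise:
5 ⊕ 6 = 3
3 ⊕ 1 = 2
2 ⊕ 2 = 0
The nim-sum is 0, so this is a P-position: the player to move is in a losing position under optimal play; Player 1 is about to move from it and so loses — Player 2 wins.

Player 2 wins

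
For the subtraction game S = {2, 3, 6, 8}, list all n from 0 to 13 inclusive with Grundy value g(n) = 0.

0, 1, 5, 10

Grundy values for subtraction set {2, 3, 6, 8}:
k:     0  1  2  3  4  5  6  7  8  9 10 11 12 13
g(k):  0  0  1  1  2  0  3  1  2  2  0  3  1  2
The P-positions (g = 0) in 0..13 are 0, 1, 5, 10.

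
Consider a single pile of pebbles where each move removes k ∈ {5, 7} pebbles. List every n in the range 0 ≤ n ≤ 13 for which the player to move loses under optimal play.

0, 1, 2, 3, 4, 12, 13

Grundy values for subtraction set {5, 7}:
k:     0  1  2  3  4  5  6  7  8  9 10 11 12 13
g(k):  0  0  0  0  0  1  1  1  1  1  2  2  0  0
The P-positions (g = 0) in 0..13 are 0, 1, 2, 3, 4, 12, 13.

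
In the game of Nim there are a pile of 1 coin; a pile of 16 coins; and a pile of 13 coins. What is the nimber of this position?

Compute the nim-sum pairwise:
1 XOR 16 = 17
17 XOR 13 = 28

28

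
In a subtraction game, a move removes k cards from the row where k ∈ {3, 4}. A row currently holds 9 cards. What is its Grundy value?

0

Build the Grundy sequence with g(k) = mex{g(k−s) : s ∈ {3, 4}, s ≤ k}:
g(0) = mex{} = 0
g(1) = mex{} = 0
g(2) = mex{} = 0
g(3) = mex{0} = 1
g(4) = mex{0} = 1
g(5) = mex{0} = 1
g(6) = mex{0,1} = 2
g(7) = mex{1} = 0
g(8) = mex{1} = 0
g(9) = mex{1,2} = 0
So g(9) = 0.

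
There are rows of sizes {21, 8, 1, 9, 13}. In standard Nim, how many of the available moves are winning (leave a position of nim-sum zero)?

In binary:
  10101  (21)
  01000  (8)
  00001  (1)
  01001  (9)
  01101  (13)
  -----
  11000  (24)
The overall nim-sum is X = 24. A row of size p has a winning move iff p XOR X < p (reduce it to p XOR X).
  21: 21 XOR 24 = 13 < 21 — winning move (to 13).
  8: 8 XOR 24 = 16 ≥ 8 — no move.
  1: 1 XOR 24 = 25 ≥ 1 — no move.
  9: 9 XOR 24 = 17 ≥ 9 — no move.
  13: 13 XOR 24 = 21 ≥ 13 — no move.
That gives 1 winning move.

1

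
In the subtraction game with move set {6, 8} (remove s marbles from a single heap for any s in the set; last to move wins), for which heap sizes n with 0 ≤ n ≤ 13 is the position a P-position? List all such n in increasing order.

Build the Grundy sequence with g(k) = mex{g(k−s) : s ∈ {6, 8}, s ≤ k}:
k:     0  1  2  3  4  5  6  7  8  9 10 11 12 13
g(k):  0  0  0  0  0  0  1  1  1  1  1  1  2  2
The P-positions (g = 0) in 0..13 are 0, 1, 2, 3, 4, 5.

0, 1, 2, 3, 4, 5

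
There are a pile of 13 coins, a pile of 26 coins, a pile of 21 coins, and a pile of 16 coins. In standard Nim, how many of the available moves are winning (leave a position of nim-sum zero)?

Compute the nim-sum pairwise:
13 XOR 26 = 23
23 XOR 21 = 2
2 XOR 16 = 18
The overall nim-sum is X = 18. A pile of size p has a winning move iff p XOR X < p (reduce it to p XOR X).
  13: 13 XOR 18 = 31 ≥ 13 — no move.
  26: 26 XOR 18 = 8 < 26 — winning move (to 8).
  21: 21 XOR 18 = 7 < 21 — winning move (to 7).
  16: 16 XOR 18 = 2 < 16 — winning move (to 2).
That gives 3 winning moves.

3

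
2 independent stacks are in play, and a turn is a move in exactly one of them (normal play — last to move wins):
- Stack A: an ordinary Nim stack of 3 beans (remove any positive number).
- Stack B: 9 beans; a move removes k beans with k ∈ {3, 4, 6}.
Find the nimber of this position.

Stack A is a plain Nim stack of size 3, so its Grundy value is 3.
Build the Grundy sequence for stack B with g(k) = mex{g(k−s) : s ∈ {3, 4, 6}, s ≤ k}:
g(0) = mex{} = 0
g(1) = mex{} = 0
g(2) = mex{} = 0
g(3) = mex{0} = 1
g(4) = mex{0} = 1
g(5) = mex{0} = 1
g(6) = mex{0,1} = 2
g(7) = mex{0,1} = 2
g(8) = mex{0,1} = 2
g(9) = mex{1,2} = 0
So g(9) = 0.
By the Sprague-Grundy theorem, the Grundy value of a sum of independent games is the XOR of the component values.
Combined value = 3 XOR 0 = 3.

3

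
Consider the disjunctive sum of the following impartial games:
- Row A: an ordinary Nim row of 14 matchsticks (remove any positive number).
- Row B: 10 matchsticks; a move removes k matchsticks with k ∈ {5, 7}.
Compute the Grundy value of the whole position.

Row A is a plain Nim row of size 14, so its Grundy value is 14.
Build the Grundy sequence for row B with g(k) = mex{g(k−s) : s ∈ {5, 7}, s ≤ k}:
g(0) = mex{} = 0
g(1) = mex{} = 0
g(2) = mex{} = 0
g(3) = mex{} = 0
g(4) = mex{} = 0
g(5) = mex{0} = 1
g(6) = mex{0} = 1
g(7) = mex{0} = 1
g(8) = mex{0} = 1
g(9) = mex{0} = 1
g(10) = mex{0,1} = 2
So g(10) = 2.
By the Sprague-Grundy theorem, the Grundy value of a sum of independent games is the XOR of the component values.
Combined value = 14 ⊕ 2 = 12.

12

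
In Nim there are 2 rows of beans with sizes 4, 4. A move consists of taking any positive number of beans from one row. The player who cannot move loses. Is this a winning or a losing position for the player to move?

Losing position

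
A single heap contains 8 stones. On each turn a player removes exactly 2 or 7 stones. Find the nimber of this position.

Compute g(0), g(1), … for moves {2, 7}:
k:     0  1  2  3  4  5  6  7  8
g(k):  0  0  1  1  0  0  1  1  2
So g(8) = 2.

2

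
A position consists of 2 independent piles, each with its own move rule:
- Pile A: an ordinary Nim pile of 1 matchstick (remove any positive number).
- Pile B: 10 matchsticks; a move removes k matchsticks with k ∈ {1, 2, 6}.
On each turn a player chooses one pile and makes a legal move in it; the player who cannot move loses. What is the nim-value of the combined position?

Pile A is a plain Nim pile of size 1, so its Grundy value is 1.
Grundy values for pile B (subtraction set {1, 2, 6}):
g(0) = mex{} = 0
g(1) = mex{0} = 1
g(2) = mex{0,1} = 2
g(3) = mex{1,2} = 0
g(4) = mex{0,2} = 1
g(5) = mex{0,1} = 2
g(6) = mex{0,1,2} = 3
g(7) = mex{1,2,3} = 0
g(8) = mex{0,2,3} = 1
g(9) = mex{0,1} = 2
g(10) = mex{1,2} = 0
So g(10) = 0.
By the Sprague-Grundy theorem, the Grundy value of a sum of independent games is the XOR of the component values.
Combined value = 1 XOR 0 = 1.

1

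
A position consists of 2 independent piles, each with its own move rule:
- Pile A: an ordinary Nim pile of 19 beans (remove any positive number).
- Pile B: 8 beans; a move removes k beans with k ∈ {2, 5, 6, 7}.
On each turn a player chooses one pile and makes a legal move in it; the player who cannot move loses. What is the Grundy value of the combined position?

17

Pile A is a plain Nim pile of size 19, so its Grundy value is 19.
Grundy values for pile B (subtraction set {2, 5, 6, 7}):
g(0) = mex{} = 0
g(1) = mex{} = 0
g(2) = mex{0} = 1
g(3) = mex{0} = 1
g(4) = mex{1} = 0
g(5) = mex{0,1} = 2
g(6) = mex{0} = 1
g(7) = mex{0,1,2} = 3
g(8) = mex{0,1} = 2
So g(8) = 2.
The value of a disjunctive sum is the nim-sum of the parts.
Combined value = 19 XOR 2 = 17.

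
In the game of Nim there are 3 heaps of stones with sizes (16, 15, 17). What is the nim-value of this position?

In binary:
  10000  (16)
  01111  (15)
  10001  (17)
  -----
  01110  (14)

14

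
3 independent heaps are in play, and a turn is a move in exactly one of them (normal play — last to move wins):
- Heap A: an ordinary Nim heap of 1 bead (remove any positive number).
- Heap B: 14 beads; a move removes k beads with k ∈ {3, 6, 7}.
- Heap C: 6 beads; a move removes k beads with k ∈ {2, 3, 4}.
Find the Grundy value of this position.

0

Heap A is a plain Nim heap of size 1, so its Grundy value is 1.
Build the Grundy sequence for heap B with g(k) = mex{g(k−s) : s ∈ {3, 6, 7}, s ≤ k}:
g(0) = mex{} = 0
g(1) = mex{} = 0
g(2) = mex{} = 0
g(3) = mex{0} = 1
g(4) = mex{0} = 1
g(5) = mex{0} = 1
g(6) = mex{0,1} = 2
g(7) = mex{0,1} = 2
g(8) = mex{0,1} = 2
g(9) = mex{0,1,2} = 3
g(10) = mex{1,2} = 0
g(11) = mex{1,2} = 0
g(12) = mex{1,2,3} = 0
g(13) = mex{0,2} = 1
g(14) = mex{0,2} = 1
So g(14) = 1.
For heap C, compute g(0), g(1), … with moves {2, 3, 4}:
g(0) = mex{} = 0
g(1) = mex{} = 0
g(2) = mex{0} = 1
g(3) = mex{0} = 1
g(4) = mex{0,1} = 2
g(5) = mex{0,1} = 2
g(6) = mex{1,2} = 0
So g(6) = 0.
The value of a disjunctive sum is the nim-sum of the parts.
Combined value = 1 ⊕ 1 ⊕ 0 = 0.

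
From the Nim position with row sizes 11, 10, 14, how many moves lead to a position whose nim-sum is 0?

3

Compute the nim-sum pairwise:
11 ⊕ 10 = 1
1 ⊕ 14 = 15
The overall nim-sum is X = 15. A row of size p has a winning move iff p XOR X < p (reduce it to p XOR X).
  11: 11 XOR 15 = 4 < 11 — winning move (to 4).
  10: 10 XOR 15 = 5 < 10 — winning move (to 5).
  14: 14 XOR 15 = 1 < 14 — winning move (to 1).
That gives 3 winning moves.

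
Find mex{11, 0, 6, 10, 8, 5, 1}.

2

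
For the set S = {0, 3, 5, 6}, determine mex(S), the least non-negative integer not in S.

0 is in the set but 1 is not, so the mex is 1.

1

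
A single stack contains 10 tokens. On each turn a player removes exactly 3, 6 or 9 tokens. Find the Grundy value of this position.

3

Compute g(0), g(1), … for moves {3, 6, 9}:
k:     0  1  2  3  4  5  6  7  8  9 10
g(k):  0  0  0  1  1  1  2  2  2  3  3
So g(10) = 3.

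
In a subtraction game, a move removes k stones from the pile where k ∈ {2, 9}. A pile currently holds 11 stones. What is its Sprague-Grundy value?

0

Compute g(0), g(1), … for moves {2, 9}:
g(0) = mex{} = 0
g(1) = mex{} = 0
g(2) = mex{0} = 1
g(3) = mex{0} = 1
g(4) = mex{1} = 0
g(5) = mex{1} = 0
g(6) = mex{0} = 1
g(7) = mex{0} = 1
g(8) = mex{1} = 0
g(9) = mex{0,1} = 2
g(10) = mex{0} = 1
g(11) = mex{1,2} = 0
So g(11) = 0.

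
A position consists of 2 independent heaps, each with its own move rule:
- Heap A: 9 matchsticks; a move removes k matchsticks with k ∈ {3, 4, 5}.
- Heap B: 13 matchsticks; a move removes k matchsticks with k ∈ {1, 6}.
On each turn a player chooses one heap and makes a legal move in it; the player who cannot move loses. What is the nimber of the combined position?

Grundy values for heap A (subtraction set {3, 4, 5}):
g(0) = mex{} = 0
g(1) = mex{} = 0
g(2) = mex{} = 0
g(3) = mex{0} = 1
g(4) = mex{0} = 1
g(5) = mex{0} = 1
g(6) = mex{0,1} = 2
g(7) = mex{0,1} = 2
g(8) = mex{1} = 0
g(9) = mex{1,2} = 0
So g(9) = 0.
Grundy values for heap B (subtraction set {1, 6}):
k:     0  1  2  3  4  5  6  7  8  9 10 11 12 13
g(k):  0  1  0  1  0  1  2  0  1  0  1  0  1  2
So g(13) = 2.
By the Sprague-Grundy theorem, the Grundy value of a sum of independent games is the XOR of the component values.
Combined value = 0 ⊕ 2 = 2.

2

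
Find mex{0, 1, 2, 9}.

3

The values 0, 1, 2 are all present; 3 is the first non-negative integer missing from the set.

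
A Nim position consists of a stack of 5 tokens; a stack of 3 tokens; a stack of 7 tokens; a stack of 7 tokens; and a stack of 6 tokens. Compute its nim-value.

0

Nim-sum: 5 ⊕ 3 ⊕ 7 ⊕ 7 ⊕ 6 = 0.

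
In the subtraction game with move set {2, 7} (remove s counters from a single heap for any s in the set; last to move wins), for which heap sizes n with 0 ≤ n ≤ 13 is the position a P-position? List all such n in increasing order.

0, 1, 4, 5, 9, 10, 13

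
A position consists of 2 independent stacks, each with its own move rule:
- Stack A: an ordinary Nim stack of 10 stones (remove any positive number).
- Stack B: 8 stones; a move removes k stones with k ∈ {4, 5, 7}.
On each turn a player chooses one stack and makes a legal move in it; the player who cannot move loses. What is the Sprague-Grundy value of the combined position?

8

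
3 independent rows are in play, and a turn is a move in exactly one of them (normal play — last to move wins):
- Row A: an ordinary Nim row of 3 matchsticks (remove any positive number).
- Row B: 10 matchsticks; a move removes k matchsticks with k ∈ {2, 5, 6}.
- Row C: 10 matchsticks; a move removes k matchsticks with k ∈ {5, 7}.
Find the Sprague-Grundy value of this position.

Row A is a plain Nim row of size 3, so its Grundy value is 3.
Build the Grundy sequence for row B with g(k) = mex{g(k−s) : s ∈ {2, 5, 6}, s ≤ k}:
k:     0  1  2  3  4  5  6  7  8  9 10
g(k):  0  0  1  1  0  2  1  3  0  2  1
So g(10) = 1.
Grundy values for row C (subtraction set {5, 7}):
k:     0  1  2  3  4  5  6  7  8  9 10
g(k):  0  0  0  0  0  1  1  1  1  1  2
So g(10) = 2.
The value of a disjunctive sum is the nim-sum of the parts.
Combined value = 3 XOR 1 XOR 2 = 0.

0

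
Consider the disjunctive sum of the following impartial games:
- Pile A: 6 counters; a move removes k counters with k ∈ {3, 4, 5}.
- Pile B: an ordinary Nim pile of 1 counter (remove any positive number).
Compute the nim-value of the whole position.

Grundy values for pile A (subtraction set {3, 4, 5}):
g(0) = mex{} = 0
g(1) = mex{} = 0
g(2) = mex{} = 0
g(3) = mex{0} = 1
g(4) = mex{0} = 1
g(5) = mex{0} = 1
g(6) = mex{0,1} = 2
So g(6) = 2.
Pile B is a plain Nim pile of size 1, so its Grundy value is 1.
The value of a disjunctive sum is the nim-sum of the parts.
Combined value = 2 XOR 1 = 3.

3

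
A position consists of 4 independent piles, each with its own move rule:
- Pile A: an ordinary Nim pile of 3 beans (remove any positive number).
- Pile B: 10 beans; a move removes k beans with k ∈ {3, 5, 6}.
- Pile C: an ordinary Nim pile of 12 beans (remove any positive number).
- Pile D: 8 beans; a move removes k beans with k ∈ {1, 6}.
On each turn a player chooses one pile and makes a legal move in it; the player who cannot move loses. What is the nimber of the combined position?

14

Pile A is a plain Nim pile of size 3, so its Grundy value is 3.
Build the Grundy sequence for pile B with g(k) = mex{g(k−s) : s ∈ {3, 5, 6}, s ≤ k}:
g(0) = mex{} = 0
g(1) = mex{} = 0
g(2) = mex{} = 0
g(3) = mex{0} = 1
g(4) = mex{0} = 1
g(5) = mex{0} = 1
g(6) = mex{0,1} = 2
g(7) = mex{0,1} = 2
g(8) = mex{0,1} = 2
g(9) = mex{1,2} = 0
g(10) = mex{1,2} = 0
So g(10) = 0.
Pile C is a plain Nim pile of size 12, so its Grundy value is 12.
Build the Grundy sequence for pile D with g(k) = mex{g(k−s) : s ∈ {1, 6}, s ≤ k}:
g(0) = mex{} = 0
g(1) = mex{0} = 1
g(2) = mex{1} = 0
g(3) = mex{0} = 1
g(4) = mex{1} = 0
g(5) = mex{0} = 1
g(6) = mex{0,1} = 2
g(7) = mex{1,2} = 0
g(8) = mex{0} = 1
So g(8) = 1.
The value of a disjunctive sum is the nim-sum of the parts.
Combined value = 3 XOR 0 XOR 12 XOR 1 = 14.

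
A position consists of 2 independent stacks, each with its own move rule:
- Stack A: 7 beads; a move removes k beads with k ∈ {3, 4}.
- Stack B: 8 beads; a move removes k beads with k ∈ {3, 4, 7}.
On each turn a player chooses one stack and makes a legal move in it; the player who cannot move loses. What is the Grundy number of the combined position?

Grundy values for stack A (subtraction set {3, 4}):
g(0) = mex{} = 0
g(1) = mex{} = 0
g(2) = mex{} = 0
g(3) = mex{0} = 1
g(4) = mex{0} = 1
g(5) = mex{0} = 1
g(6) = mex{0,1} = 2
g(7) = mex{1} = 0
So g(7) = 0.
Grundy values for stack B (subtraction set {3, 4, 7}):
k:     0  1  2  3  4  5  6  7  8
g(k):  0  0  0  1  1  1  2  2  2
So g(8) = 2.
By the Sprague-Grundy theorem, the Grundy value of a sum of independent games is the XOR of the component values.
Combined value = 0 XOR 2 = 2.

2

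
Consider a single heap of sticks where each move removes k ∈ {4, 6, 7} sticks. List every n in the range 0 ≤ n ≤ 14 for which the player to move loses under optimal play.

0, 1, 2, 3, 11, 12, 13, 14

Build the Grundy sequence with g(k) = mex{g(k−s) : s ∈ {4, 6, 7}, s ≤ k}:
g(0) = mex{} = 0
g(1) = mex{} = 0
g(2) = mex{} = 0
g(3) = mex{} = 0
g(4) = mex{0} = 1
g(5) = mex{0} = 1
g(6) = mex{0} = 1
g(7) = mex{0} = 1
g(8) = mex{0,1} = 2
g(9) = mex{0,1} = 2
g(10) = mex{0,1} = 2
g(11) = mex{1} = 0
g(12) = mex{1,2} = 0
g(13) = mex{1,2} = 0
g(14) = mex{1,2} = 0
The P-positions (g = 0) in 0..14 are 0, 1, 2, 3, 11, 12, 13, 14.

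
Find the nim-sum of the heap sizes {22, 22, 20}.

Nim-sum: 22 ^ 22 ^ 20 = 20.

20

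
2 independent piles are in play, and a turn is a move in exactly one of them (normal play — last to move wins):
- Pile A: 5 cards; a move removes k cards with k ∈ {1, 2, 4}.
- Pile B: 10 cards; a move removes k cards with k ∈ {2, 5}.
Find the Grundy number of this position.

3

For pile A, compute g(0), g(1), … with moves {1, 2, 4}:
k:     0  1  2  3  4  5
g(k):  0  1  2  0  1  2
So g(5) = 2.
Grundy values for pile B (subtraction set {2, 5}):
k:     0  1  2  3  4  5  6  7  8  9 10
g(k):  0  0  1  1  0  2  1  0  0  1  1
So g(10) = 1.
The value of a disjunctive sum is the nim-sum of the parts.
Combined value = 2 ⊕ 1 = 3.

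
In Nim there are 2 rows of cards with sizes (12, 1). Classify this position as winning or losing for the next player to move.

Compute the nim-sum pairwise:
12 ^ 1 = 13
The nim-sum is 13 ≠ 0, so this is an N-position: the player to move can win.

Winning position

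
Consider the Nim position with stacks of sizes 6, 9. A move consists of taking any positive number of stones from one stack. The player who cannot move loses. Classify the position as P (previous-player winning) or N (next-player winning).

Compute the nim-sum pairwise:
6 ⊕ 9 = 15
The nim-sum is 15 ≠ 0, so this is an N-position: the player to move can win.

N-position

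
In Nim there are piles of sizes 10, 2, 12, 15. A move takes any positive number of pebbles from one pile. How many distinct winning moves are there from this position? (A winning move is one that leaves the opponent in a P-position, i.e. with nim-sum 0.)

Nim-sum: 10 ^ 2 ^ 12 ^ 15 = 11.
The overall nim-sum is X = 11. A pile of size p has a winning move iff p XOR X < p (reduce it to p XOR X).
  10: 10 XOR 11 = 1 < 10 — winning move (to 1).
  2: 2 XOR 11 = 9 ≥ 2 — no move.
  12: 12 XOR 11 = 7 < 12 — winning move (to 7).
  15: 15 XOR 11 = 4 < 15 — winning move (to 4).
That gives 3 winning moves.

3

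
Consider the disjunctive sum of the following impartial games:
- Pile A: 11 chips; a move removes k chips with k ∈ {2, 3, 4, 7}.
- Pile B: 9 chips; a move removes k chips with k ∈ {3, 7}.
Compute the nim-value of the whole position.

1

For pile A, compute g(0), g(1), … with moves {2, 3, 4, 7}:
k:     0  1  2  3  4  5  6  7  8  9 10 11
g(k):  0  0  1  1  2  2  0  3  1  4  2  0
So g(11) = 0.
Build the Grundy sequence for pile B with g(k) = mex{g(k−s) : s ∈ {3, 7}, s ≤ k}:
k:     0  1  2  3  4  5  6  7  8  9
g(k):  0  0  0  1  1  1  0  2  2  1
So g(9) = 1.
By the Sprague-Grundy theorem, the Grundy value of a sum of independent games is the XOR of the component values.
Combined value = 0 ⊕ 1 = 1.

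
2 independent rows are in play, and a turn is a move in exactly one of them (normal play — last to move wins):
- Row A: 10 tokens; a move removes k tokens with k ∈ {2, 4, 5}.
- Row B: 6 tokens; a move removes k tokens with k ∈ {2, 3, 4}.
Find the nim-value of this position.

1

Build the Grundy sequence for row A with g(k) = mex{g(k−s) : s ∈ {2, 4, 5}, s ≤ k}:
g(0) = mex{} = 0
g(1) = mex{} = 0
g(2) = mex{0} = 1
g(3) = mex{0} = 1
g(4) = mex{0,1} = 2
g(5) = mex{0,1} = 2
g(6) = mex{0,1,2} = 3
g(7) = mex{1,2} = 0
g(8) = mex{1,2,3} = 0
g(9) = mex{0,2} = 1
g(10) = mex{0,2,3} = 1
So g(10) = 1.
Build the Grundy sequence for row B with g(k) = mex{g(k−s) : s ∈ {2, 3, 4}, s ≤ k}:
g(0) = mex{} = 0
g(1) = mex{} = 0
g(2) = mex{0} = 1
g(3) = mex{0} = 1
g(4) = mex{0,1} = 2
g(5) = mex{0,1} = 2
g(6) = mex{1,2} = 0
So g(6) = 0.
By the Sprague-Grundy theorem, the Grundy value of a sum of independent games is the XOR of the component values.
Combined value = 1 XOR 0 = 1.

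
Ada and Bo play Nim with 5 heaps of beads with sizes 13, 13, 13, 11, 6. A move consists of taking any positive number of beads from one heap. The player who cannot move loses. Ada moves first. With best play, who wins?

Bo wins

Compute the nim-sum pairwise:
13 ^ 13 = 0
0 ^ 13 = 13
13 ^ 11 = 6
6 ^ 6 = 0
The nim-sum is 0, so this is a P-position: the player to move is in a losing position under optimal play; Ada is about to move from it and so loses — Bo wins.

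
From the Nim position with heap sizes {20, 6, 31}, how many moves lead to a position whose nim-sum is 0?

1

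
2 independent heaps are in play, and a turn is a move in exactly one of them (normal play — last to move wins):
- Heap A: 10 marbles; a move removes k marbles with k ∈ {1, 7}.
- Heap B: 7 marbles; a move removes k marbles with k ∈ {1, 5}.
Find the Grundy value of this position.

Grundy values for heap A (subtraction set {1, 7}):
g(0) = mex{} = 0
g(1) = mex{0} = 1
g(2) = mex{1} = 0
g(3) = mex{0} = 1
g(4) = mex{1} = 0
g(5) = mex{0} = 1
g(6) = mex{1} = 0
g(7) = mex{0} = 1
g(8) = mex{1} = 0
g(9) = mex{0} = 1
g(10) = mex{1} = 0
So g(10) = 0.
Grundy values for heap B (subtraction set {1, 5}):
g(0) = mex{} = 0
g(1) = mex{0} = 1
g(2) = mex{1} = 0
g(3) = mex{0} = 1
g(4) = mex{1} = 0
g(5) = mex{0} = 1
g(6) = mex{1} = 0
g(7) = mex{0} = 1
So g(7) = 1.
By the Sprague-Grundy theorem, the Grundy value of a sum of independent games is the XOR of the component values.
Combined value = 0 ⊕ 1 = 1.

1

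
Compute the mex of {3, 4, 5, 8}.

0 is not in the set, so the mex is 0.

0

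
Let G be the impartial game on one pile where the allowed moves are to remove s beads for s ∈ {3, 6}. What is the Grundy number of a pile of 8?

Grundy values for subtraction set {3, 6}:
k:     0  1  2  3  4  5  6  7  8
g(k):  0  0  0  1  1  1  2  2  2
So g(8) = 2.

2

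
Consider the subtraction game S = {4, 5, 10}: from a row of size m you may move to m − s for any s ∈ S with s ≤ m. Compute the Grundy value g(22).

Compute g(0), g(1), … for moves {4, 5, 10}:
k:     0  1  2  3  4  5  6  7  8  9 10 11 12 13 14 15 16 17 18 19 20 21 22
g(k):  0  0  0  0  1  1  1  1  2  0  2  2  3  1  3  0  0  0  0  1  1  1  1
So g(22) = 1.

1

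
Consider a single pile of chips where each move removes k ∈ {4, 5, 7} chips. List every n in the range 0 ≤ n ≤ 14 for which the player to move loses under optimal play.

0, 1, 2, 3, 11, 12, 13, 14

Compute g(0), g(1), … for moves {4, 5, 7}:
k:     0  1  2  3  4  5  6  7  8  9 10 11 12 13 14
g(k):  0  0  0  0  1  1  1  1  2  2  2  0  0  0  0
The P-positions (g = 0) in 0..14 are 0, 1, 2, 3, 11, 12, 13, 14.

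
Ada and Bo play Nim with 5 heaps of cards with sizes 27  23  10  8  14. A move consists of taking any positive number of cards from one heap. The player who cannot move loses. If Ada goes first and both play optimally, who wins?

Bo wins

Write each in binary and XOR column by column:
  11011  (27)
  10111  (23)
  01010  (10)
  01000  (8)
  01110  (14)
  -----
  00000  (0)
The nim-sum is 0, so this is a P-position: the player to move is in a losing position under optimal play; Ada is about to move from it and so loses — Bo wins.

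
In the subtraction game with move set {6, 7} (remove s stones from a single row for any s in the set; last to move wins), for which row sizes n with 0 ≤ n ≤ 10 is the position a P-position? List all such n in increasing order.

0, 1, 2, 3, 4, 5

Grundy values for subtraction set {6, 7}:
g(0) = mex{} = 0
g(1) = mex{} = 0
g(2) = mex{} = 0
g(3) = mex{} = 0
g(4) = mex{} = 0
g(5) = mex{} = 0
g(6) = mex{0} = 1
g(7) = mex{0} = 1
g(8) = mex{0} = 1
g(9) = mex{0} = 1
g(10) = mex{0} = 1
The P-positions (g = 0) in 0..10 are 0, 1, 2, 3, 4, 5.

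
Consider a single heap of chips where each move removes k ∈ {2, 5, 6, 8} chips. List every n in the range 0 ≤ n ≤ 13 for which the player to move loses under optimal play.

0, 1, 4, 11

Build the Grundy sequence with g(k) = mex{g(k−s) : s ∈ {2, 5, 6, 8}, s ≤ k}:
k:     0  1  2  3  4  5  6  7  8  9 10 11 12 13
g(k):  0  0  1  1  0  2  1  3  2  2  3  0  2  1
The P-positions (g = 0) in 0..13 are 0, 1, 4, 11.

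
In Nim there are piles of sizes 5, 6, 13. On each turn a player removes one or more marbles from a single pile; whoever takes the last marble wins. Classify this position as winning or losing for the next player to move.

Winning position

Compute the nim-sum pairwise:
5 ^ 6 = 3
3 ^ 13 = 14
The nim-sum is 14 ≠ 0, so this is an N-position: the player to move can win.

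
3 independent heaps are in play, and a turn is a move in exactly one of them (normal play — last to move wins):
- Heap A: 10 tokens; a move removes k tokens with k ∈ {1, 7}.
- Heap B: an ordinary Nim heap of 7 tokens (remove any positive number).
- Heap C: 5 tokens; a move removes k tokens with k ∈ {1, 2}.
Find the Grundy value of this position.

5

Grundy values for heap A (subtraction set {1, 7}):
g(0) = mex{} = 0
g(1) = mex{0} = 1
g(2) = mex{1} = 0
g(3) = mex{0} = 1
g(4) = mex{1} = 0
g(5) = mex{0} = 1
g(6) = mex{1} = 0
g(7) = mex{0} = 1
g(8) = mex{1} = 0
g(9) = mex{0} = 1
g(10) = mex{1} = 0
So g(10) = 0.
Heap B is a plain Nim heap of size 7, so its Grundy value is 7.
For heap C, compute g(0), g(1), … with moves {1, 2}:
k:     0  1  2  3  4  5
g(k):  0  1  2  0  1  2
So g(5) = 2.
The value of a disjunctive sum is the nim-sum of the parts.
Combined value = 0 XOR 7 XOR 2 = 5.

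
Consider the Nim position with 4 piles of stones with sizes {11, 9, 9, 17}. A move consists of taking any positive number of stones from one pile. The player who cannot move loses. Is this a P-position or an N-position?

Bitwise XOR of the heap sizes:
  01011  (11)
  01001  (9)
  01001  (9)
  10001  (17)
  -----
  11010  (26)
The nim-sum is 26 ≠ 0, so this is an N-position: the player to move can win.

N-position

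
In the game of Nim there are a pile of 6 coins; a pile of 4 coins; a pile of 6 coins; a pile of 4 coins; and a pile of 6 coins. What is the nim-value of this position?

Nim-sum: 6 ⊕ 4 ⊕ 6 ⊕ 4 ⊕ 6 = 6.

6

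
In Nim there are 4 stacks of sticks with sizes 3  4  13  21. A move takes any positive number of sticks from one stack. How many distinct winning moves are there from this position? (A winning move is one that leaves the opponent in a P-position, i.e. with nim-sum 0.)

Nim-sum: 3 ⊕ 4 ⊕ 13 ⊕ 21 = 31.
The overall nim-sum is X = 31. A stack of size p has a winning move iff p XOR X < p (reduce it to p XOR X).
  3: 3 XOR 31 = 28 ≥ 3 — no move.
  4: 4 XOR 31 = 27 ≥ 4 — no move.
  13: 13 XOR 31 = 18 ≥ 13 — no move.
  21: 21 XOR 31 = 10 < 21 — winning move (to 10).
That gives 1 winning move.

1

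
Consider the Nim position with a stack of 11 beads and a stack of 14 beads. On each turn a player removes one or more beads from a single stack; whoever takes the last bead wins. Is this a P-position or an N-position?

N-position

Compute the nim-sum pairwise:
11 ^ 14 = 5
The nim-sum is 5 ≠ 0, so this is an N-position: the player to move can win.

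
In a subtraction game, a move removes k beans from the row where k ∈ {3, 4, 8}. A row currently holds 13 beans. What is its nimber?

Grundy values for subtraction set {3, 4, 8}:
g(0) = mex{} = 0
g(1) = mex{} = 0
g(2) = mex{} = 0
g(3) = mex{0} = 1
g(4) = mex{0} = 1
g(5) = mex{0} = 1
g(6) = mex{0,1} = 2
g(7) = mex{1} = 0
g(8) = mex{0,1} = 2
g(9) = mex{0,1,2} = 3
g(10) = mex{0,2} = 1
g(11) = mex{0,1,2} = 3
g(12) = mex{1,2,3} = 0
g(13) = mex{1,3} = 0
So g(13) = 0.

0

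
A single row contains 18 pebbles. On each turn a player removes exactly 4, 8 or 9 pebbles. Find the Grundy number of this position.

1

Compute g(0), g(1), … for moves {4, 8, 9}:
k:     0  1  2  3  4  5  6  7  8  9 10 11 12 13 14 15 16 17 18
g(k):  0  0  0  0  1  1  1  1  2  2  2  2  3  0  0  0  0  1  1
So g(18) = 1.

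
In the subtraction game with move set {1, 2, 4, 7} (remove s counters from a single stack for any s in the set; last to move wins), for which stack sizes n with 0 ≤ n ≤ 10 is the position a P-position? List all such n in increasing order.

0, 3, 6, 9

Compute g(0), g(1), … for moves {1, 2, 4, 7}:
g(0) = mex{} = 0
g(1) = mex{0} = 1
g(2) = mex{0,1} = 2
g(3) = mex{1,2} = 0
g(4) = mex{0,2} = 1
g(5) = mex{0,1} = 2
g(6) = mex{1,2} = 0
g(7) = mex{0,2} = 1
g(8) = mex{0,1} = 2
g(9) = mex{1,2} = 0
g(10) = mex{0,2} = 1
The P-positions (g = 0) in 0..10 are 0, 3, 6, 9.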